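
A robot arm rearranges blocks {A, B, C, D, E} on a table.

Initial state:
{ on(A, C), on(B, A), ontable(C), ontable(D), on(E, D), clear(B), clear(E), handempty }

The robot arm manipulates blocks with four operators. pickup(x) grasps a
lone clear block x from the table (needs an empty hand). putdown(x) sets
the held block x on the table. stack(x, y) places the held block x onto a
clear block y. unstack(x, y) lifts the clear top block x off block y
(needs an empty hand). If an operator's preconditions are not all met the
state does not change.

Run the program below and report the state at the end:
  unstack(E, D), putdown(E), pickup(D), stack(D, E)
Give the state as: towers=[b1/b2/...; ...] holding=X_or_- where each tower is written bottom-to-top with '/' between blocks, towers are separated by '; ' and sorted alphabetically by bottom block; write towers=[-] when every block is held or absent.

towers=[C/A/B; E/D] holding=-

step 1 (unstack(E, D)): towers=[C/A/B; D] holding=E
step 2 (putdown(E)): towers=[C/A/B; D; E] holding=-
step 3 (pickup(D)): towers=[C/A/B; E] holding=D
step 4 (stack(D, E)): towers=[C/A/B; E/D] holding=-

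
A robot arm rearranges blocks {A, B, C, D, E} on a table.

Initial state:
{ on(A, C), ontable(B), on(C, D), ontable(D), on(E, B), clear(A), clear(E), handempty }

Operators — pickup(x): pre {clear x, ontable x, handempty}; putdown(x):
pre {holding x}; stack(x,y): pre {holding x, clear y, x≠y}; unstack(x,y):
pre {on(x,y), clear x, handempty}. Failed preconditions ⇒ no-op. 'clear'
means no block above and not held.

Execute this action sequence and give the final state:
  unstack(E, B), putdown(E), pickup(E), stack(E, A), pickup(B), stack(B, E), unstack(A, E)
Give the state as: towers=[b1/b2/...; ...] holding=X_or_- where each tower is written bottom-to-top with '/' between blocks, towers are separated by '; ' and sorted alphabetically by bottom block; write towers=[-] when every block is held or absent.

step 1 (unstack(E, B)): towers=[B; D/C/A] holding=E
step 2 (putdown(E)): towers=[B; D/C/A; E] holding=-
step 3 (pickup(E)): towers=[B; D/C/A] holding=E
step 4 (stack(E, A)): towers=[B; D/C/A/E] holding=-
step 5 (pickup(B)): towers=[D/C/A/E] holding=B
step 6 (stack(B, E)): towers=[D/C/A/E/B] holding=-
step 7 (unstack(A, E)) [no-op]: towers=[D/C/A/E/B] holding=-

towers=[D/C/A/E/B] holding=-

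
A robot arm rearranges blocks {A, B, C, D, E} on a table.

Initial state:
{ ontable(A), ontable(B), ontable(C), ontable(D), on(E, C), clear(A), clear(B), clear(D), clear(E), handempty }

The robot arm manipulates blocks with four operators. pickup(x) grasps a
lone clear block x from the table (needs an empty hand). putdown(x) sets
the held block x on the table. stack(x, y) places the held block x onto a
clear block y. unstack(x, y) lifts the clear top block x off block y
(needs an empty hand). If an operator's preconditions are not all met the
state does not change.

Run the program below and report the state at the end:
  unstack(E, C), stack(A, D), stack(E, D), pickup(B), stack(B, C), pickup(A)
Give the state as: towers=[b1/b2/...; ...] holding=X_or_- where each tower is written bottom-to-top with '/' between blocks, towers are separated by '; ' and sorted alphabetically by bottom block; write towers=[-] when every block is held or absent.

step 1 (unstack(E, C)): towers=[A; B; C; D] holding=E
step 2 (stack(A, D)) [no-op]: towers=[A; B; C; D] holding=E
step 3 (stack(E, D)): towers=[A; B; C; D/E] holding=-
step 4 (pickup(B)): towers=[A; C; D/E] holding=B
step 5 (stack(B, C)): towers=[A; C/B; D/E] holding=-
step 6 (pickup(A)): towers=[C/B; D/E] holding=A

towers=[C/B; D/E] holding=A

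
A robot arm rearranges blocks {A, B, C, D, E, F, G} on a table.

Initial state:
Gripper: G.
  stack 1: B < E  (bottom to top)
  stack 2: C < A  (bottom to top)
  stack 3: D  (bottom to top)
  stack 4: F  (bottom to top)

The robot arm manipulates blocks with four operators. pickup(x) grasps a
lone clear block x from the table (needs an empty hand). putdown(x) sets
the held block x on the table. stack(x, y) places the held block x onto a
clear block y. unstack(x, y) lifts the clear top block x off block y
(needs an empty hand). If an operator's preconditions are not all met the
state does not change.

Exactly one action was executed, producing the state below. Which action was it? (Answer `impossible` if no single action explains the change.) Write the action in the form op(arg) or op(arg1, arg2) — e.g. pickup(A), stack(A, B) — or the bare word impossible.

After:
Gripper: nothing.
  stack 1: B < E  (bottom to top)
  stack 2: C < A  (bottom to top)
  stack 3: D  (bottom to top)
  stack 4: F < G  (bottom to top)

stack(G, F)

target: towers=[B/E; C/A; D; F/G] holding=-
        putdown(G) → towers=[B/E; C/A; D; F; G] holding=-
       stack(G, F) → towers=[B/E; C/A; D; F/G] holding=-  ← match
       stack(G, D) → towers=[B/E; C/A; D/G; F] holding=-
       stack(G, A) → towers=[B/E; C/A/G; D; F] holding=-
       stack(G, E) → towers=[B/E/G; C/A; D; F] holding=-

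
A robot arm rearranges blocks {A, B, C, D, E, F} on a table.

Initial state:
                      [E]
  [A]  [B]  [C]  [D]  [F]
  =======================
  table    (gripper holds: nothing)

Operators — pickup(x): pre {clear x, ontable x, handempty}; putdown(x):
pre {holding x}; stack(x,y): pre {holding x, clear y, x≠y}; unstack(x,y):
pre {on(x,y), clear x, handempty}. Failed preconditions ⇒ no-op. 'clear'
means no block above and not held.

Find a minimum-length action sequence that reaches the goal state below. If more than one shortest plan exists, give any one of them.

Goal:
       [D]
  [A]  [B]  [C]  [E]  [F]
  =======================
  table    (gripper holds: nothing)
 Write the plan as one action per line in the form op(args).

pickup(D)
stack(D, B)
unstack(E, F)
putdown(E)

step 1 (pickup(D)): towers=[A; B; C; F/E] holding=D
step 2 (stack(D, B)): towers=[A; B/D; C; F/E] holding=-
step 3 (unstack(E, F)): towers=[A; B/D; C; F] holding=E
step 4 (putdown(E)): towers=[A; B/D; C; E; F] holding=-
goal check: towers=[A; B/D; C; E; F] holding=- — reached (length 4, optimal by BFS)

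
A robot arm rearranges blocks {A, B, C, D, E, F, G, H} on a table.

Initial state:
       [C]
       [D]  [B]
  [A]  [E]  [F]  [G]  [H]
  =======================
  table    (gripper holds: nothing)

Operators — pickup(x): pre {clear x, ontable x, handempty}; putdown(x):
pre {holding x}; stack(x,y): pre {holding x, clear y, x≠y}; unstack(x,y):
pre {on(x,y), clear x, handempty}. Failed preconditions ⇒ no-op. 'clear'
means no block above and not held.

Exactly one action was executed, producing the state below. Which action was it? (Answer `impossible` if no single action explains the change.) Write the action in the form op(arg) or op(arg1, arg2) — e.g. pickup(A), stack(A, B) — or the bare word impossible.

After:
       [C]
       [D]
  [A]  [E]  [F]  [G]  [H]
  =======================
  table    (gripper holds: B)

unstack(B, F)

target: towers=[A; E/D/C; F; G; H] holding=B
         pickup(G) → towers=[A; E/D/C; F/B; H] holding=G
         pickup(A) → towers=[E/D/C; F/B; G; H] holding=A
         pickup(H) → towers=[A; E/D/C; F/B; G] holding=H
     unstack(B, F) → towers=[A; E/D/C; F; G; H] holding=B  ← match
     unstack(C, D) → towers=[A; E/D; F/B; G; H] holding=C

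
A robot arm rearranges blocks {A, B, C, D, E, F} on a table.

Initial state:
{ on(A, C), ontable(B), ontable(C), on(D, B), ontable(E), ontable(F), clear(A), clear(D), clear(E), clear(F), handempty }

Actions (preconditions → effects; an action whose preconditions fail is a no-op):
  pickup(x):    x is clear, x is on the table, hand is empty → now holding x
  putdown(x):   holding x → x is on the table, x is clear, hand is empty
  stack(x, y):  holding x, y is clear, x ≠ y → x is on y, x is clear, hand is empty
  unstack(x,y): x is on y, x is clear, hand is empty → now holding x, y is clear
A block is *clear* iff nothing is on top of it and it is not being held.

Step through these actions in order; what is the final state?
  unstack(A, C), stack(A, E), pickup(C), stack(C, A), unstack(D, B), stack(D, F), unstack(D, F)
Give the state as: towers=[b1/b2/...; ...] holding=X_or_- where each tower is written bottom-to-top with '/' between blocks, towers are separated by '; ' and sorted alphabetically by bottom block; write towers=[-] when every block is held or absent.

step 1 (unstack(A, C)): towers=[B/D; C; E; F] holding=A
step 2 (stack(A, E)): towers=[B/D; C; E/A; F] holding=-
step 3 (pickup(C)): towers=[B/D; E/A; F] holding=C
step 4 (stack(C, A)): towers=[B/D; E/A/C; F] holding=-
step 5 (unstack(D, B)): towers=[B; E/A/C; F] holding=D
step 6 (stack(D, F)): towers=[B; E/A/C; F/D] holding=-
step 7 (unstack(D, F)): towers=[B; E/A/C; F] holding=D

towers=[B; E/A/C; F] holding=D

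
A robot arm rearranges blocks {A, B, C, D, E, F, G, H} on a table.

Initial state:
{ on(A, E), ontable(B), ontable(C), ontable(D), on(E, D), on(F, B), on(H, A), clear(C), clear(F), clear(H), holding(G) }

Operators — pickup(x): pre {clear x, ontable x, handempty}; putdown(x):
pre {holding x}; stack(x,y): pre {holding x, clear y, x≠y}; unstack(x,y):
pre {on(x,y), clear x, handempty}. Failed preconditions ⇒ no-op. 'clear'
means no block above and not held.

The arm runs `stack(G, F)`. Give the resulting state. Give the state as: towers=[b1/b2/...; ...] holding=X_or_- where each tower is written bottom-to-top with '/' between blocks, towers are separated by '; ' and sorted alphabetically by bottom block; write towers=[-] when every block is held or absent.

towers=[B/F/G; C; D/E/A/H] holding=-

before: towers=[B/F; C; D/E/A/H] holding=G
pre[stack(G, F)]: holding(G) yes, clear(F) yes, G≠F yes
all met → apply stack(G, F)
after:  towers=[B/F/G; C; D/E/A/H] holding=-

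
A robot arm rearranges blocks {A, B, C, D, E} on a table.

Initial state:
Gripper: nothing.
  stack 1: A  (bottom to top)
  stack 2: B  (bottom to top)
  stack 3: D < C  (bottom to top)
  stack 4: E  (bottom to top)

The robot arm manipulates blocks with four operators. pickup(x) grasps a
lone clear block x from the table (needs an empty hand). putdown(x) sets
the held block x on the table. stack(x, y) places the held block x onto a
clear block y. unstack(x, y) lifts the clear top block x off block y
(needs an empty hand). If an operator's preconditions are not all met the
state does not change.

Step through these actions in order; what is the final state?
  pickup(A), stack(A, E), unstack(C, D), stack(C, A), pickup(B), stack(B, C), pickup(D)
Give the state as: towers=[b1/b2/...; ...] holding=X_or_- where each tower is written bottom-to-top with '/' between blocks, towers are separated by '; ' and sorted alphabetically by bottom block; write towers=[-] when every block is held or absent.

step 1 (pickup(A)): towers=[B; D/C; E] holding=A
step 2 (stack(A, E)): towers=[B; D/C; E/A] holding=-
step 3 (unstack(C, D)): towers=[B; D; E/A] holding=C
step 4 (stack(C, A)): towers=[B; D; E/A/C] holding=-
step 5 (pickup(B)): towers=[D; E/A/C] holding=B
step 6 (stack(B, C)): towers=[D; E/A/C/B] holding=-
step 7 (pickup(D)): towers=[E/A/C/B] holding=D

towers=[E/A/C/B] holding=D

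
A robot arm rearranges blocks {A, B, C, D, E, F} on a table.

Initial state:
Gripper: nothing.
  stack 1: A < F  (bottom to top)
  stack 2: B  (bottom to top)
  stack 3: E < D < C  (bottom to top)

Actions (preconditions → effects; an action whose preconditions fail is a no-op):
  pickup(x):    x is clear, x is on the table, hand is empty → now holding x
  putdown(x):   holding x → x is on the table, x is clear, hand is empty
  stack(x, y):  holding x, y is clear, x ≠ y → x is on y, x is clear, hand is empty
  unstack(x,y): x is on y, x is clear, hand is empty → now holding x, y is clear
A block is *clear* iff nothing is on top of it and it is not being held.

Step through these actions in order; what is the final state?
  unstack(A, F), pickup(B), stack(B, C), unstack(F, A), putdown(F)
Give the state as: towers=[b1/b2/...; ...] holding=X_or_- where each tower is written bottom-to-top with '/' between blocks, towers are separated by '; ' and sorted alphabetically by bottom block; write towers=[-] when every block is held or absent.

towers=[A; E/D/C/B; F] holding=-

step 1 (unstack(A, F)) [no-op]: towers=[A/F; B; E/D/C] holding=-
step 2 (pickup(B)): towers=[A/F; E/D/C] holding=B
step 3 (stack(B, C)): towers=[A/F; E/D/C/B] holding=-
step 4 (unstack(F, A)): towers=[A; E/D/C/B] holding=F
step 5 (putdown(F)): towers=[A; E/D/C/B; F] holding=-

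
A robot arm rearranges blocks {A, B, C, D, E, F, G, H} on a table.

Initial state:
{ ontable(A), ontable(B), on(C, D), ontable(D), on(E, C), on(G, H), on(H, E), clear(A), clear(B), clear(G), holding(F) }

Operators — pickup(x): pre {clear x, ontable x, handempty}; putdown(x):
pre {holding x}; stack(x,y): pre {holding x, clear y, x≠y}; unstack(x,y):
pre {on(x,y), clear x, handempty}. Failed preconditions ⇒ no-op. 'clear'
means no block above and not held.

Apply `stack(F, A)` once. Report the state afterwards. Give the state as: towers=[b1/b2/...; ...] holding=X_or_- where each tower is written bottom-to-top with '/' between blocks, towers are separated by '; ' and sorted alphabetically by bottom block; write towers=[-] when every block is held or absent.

before: towers=[A; B; D/C/E/H/G] holding=F
pre[stack(F, A)]: holding(F) ok, clear(A) ok, F≠A ok
all met → apply stack(F, A)
after:  towers=[A/F; B; D/C/E/H/G] holding=-

towers=[A/F; B; D/C/E/H/G] holding=-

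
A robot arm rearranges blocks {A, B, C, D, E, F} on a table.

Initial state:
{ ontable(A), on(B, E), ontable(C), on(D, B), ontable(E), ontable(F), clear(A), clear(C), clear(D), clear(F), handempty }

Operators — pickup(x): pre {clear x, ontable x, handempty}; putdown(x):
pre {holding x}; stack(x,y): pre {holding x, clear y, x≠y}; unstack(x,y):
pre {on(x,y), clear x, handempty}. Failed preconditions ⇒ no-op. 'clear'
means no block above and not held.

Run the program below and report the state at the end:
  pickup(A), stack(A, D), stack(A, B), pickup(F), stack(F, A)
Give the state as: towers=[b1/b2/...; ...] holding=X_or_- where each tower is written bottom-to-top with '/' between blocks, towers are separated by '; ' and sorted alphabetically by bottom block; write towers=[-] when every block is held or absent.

towers=[C; E/B/D/A/F] holding=-

step 1 (pickup(A)): towers=[C; E/B/D; F] holding=A
step 2 (stack(A, D)): towers=[C; E/B/D/A; F] holding=-
step 3 (stack(A, B)) [no-op]: towers=[C; E/B/D/A; F] holding=-
step 4 (pickup(F)): towers=[C; E/B/D/A] holding=F
step 5 (stack(F, A)): towers=[C; E/B/D/A/F] holding=-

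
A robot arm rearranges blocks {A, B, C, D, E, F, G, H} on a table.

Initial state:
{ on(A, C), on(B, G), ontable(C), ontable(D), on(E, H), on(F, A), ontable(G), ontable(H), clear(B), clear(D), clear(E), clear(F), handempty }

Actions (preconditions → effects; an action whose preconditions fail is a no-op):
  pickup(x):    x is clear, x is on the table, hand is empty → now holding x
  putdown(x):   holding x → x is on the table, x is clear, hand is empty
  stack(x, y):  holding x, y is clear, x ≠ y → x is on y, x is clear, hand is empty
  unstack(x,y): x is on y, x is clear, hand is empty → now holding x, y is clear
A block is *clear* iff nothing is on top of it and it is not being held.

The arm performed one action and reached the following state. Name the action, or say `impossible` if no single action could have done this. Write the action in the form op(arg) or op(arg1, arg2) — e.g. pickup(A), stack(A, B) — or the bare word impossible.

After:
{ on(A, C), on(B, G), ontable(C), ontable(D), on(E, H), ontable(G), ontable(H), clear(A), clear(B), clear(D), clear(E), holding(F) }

unstack(F, A)

target: towers=[C/A; D; G/B; H/E] holding=F
     unstack(E, H) → towers=[C/A/F; D; G/B; H] holding=E
     unstack(B, G) → towers=[C/A/F; D; G; H/E] holding=B
     unstack(F, A) → towers=[C/A; D; G/B; H/E] holding=F  ← match
         pickup(D) → towers=[C/A/F; G/B; H/E] holding=D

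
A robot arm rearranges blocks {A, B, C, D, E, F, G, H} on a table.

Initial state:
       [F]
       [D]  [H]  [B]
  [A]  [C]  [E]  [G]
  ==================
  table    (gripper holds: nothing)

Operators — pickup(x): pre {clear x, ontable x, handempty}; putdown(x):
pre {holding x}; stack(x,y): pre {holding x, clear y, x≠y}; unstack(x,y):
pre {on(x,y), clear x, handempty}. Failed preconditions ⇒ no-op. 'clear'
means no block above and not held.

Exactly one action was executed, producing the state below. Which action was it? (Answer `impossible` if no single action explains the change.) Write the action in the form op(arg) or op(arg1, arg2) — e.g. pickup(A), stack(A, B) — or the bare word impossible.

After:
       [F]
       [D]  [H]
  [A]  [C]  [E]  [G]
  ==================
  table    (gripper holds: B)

unstack(B, G)

target: towers=[A; C/D/F; E/H; G] holding=B
         pickup(A) → towers=[C/D/F; E/H; G/B] holding=A
     unstack(H, E) → towers=[A; C/D/F; E; G/B] holding=H
     unstack(B, G) → towers=[A; C/D/F; E/H; G] holding=B  ← match
     unstack(F, D) → towers=[A; C/D; E/H; G/B] holding=F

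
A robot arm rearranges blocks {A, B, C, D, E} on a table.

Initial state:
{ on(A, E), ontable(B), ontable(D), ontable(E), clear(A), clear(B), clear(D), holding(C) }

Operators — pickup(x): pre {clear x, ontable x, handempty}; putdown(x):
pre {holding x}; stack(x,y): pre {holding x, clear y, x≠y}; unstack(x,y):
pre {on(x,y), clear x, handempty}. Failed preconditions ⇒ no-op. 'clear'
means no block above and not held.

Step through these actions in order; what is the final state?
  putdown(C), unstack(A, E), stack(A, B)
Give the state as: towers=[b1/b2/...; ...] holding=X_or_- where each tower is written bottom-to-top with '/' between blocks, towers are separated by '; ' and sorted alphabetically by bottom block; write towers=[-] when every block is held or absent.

towers=[B/A; C; D; E] holding=-

step 1 (putdown(C)): towers=[B; C; D; E/A] holding=-
step 2 (unstack(A, E)): towers=[B; C; D; E] holding=A
step 3 (stack(A, B)): towers=[B/A; C; D; E] holding=-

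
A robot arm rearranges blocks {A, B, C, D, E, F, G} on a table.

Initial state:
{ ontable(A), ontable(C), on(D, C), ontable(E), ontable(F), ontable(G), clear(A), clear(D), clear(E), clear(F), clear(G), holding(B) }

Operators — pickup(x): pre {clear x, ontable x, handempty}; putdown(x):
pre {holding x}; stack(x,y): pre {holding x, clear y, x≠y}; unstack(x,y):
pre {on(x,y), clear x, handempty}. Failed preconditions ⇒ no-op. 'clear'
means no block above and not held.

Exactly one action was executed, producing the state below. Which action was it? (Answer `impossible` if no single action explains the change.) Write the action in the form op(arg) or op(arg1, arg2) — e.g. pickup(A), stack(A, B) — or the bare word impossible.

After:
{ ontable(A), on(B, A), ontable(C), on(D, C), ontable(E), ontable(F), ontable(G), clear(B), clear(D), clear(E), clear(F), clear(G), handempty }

target: towers=[A/B; C/D; E; F; G] holding=-
        putdown(B) → towers=[A; B; C/D; E; F; G] holding=-
       stack(B, F) → towers=[A; C/D; E; F/B; G] holding=-
       stack(B, G) → towers=[A; C/D; E; F; G/B] holding=-
       stack(B, D) → towers=[A; C/D/B; E; F; G] holding=-
       stack(B, A) → towers=[A/B; C/D; E; F; G] holding=-  ← match
       stack(B, E) → towers=[A; C/D; E/B; F; G] holding=-

stack(B, A)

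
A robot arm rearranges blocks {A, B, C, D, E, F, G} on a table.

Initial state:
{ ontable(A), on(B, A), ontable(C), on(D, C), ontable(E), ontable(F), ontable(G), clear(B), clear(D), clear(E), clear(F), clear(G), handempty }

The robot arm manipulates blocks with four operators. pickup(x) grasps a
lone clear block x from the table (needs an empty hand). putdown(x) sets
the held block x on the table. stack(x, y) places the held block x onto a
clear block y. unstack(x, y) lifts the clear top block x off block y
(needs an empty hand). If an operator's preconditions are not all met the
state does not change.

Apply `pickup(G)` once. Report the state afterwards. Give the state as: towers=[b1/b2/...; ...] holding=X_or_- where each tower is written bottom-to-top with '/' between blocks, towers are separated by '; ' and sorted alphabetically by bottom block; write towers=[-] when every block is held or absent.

before: towers=[A/B; C/D; E; F; G] holding=-
pre[pickup(G)]: clear(G) yes, ontable(G) yes, handempty yes
all met → apply pickup(G)
after:  towers=[A/B; C/D; E; F] holding=G

towers=[A/B; C/D; E; F] holding=G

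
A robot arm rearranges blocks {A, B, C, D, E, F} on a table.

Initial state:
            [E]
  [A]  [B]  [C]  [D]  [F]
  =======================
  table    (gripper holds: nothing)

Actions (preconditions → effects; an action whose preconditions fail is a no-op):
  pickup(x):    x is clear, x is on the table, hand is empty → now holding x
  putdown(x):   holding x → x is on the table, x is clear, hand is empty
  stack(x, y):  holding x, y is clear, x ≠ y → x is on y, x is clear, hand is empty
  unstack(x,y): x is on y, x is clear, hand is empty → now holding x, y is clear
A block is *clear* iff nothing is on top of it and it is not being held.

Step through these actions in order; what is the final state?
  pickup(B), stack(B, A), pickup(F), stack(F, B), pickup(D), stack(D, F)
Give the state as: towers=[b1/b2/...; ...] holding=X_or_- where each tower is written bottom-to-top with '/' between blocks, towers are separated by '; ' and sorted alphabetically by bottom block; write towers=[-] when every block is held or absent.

step 1 (pickup(B)): towers=[A; C/E; D; F] holding=B
step 2 (stack(B, A)): towers=[A/B; C/E; D; F] holding=-
step 3 (pickup(F)): towers=[A/B; C/E; D] holding=F
step 4 (stack(F, B)): towers=[A/B/F; C/E; D] holding=-
step 5 (pickup(D)): towers=[A/B/F; C/E] holding=D
step 6 (stack(D, F)): towers=[A/B/F/D; C/E] holding=-

towers=[A/B/F/D; C/E] holding=-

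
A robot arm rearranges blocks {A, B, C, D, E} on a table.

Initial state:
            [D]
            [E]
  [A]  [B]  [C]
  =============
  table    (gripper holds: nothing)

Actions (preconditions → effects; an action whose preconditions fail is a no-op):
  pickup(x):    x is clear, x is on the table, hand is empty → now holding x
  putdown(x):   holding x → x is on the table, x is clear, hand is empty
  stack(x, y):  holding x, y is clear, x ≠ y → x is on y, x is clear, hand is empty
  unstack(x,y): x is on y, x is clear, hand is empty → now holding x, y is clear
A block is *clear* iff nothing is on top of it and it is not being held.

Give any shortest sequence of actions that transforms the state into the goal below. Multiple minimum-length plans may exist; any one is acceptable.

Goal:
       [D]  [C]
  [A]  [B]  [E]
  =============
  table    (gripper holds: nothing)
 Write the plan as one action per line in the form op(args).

unstack(D, E)
stack(D, B)
unstack(E, C)
putdown(E)
pickup(C)
stack(C, E)

step 1 (unstack(D, E)): towers=[A; B; C/E] holding=D
step 2 (stack(D, B)): towers=[A; B/D; C/E] holding=-
step 3 (unstack(E, C)): towers=[A; B/D; C] holding=E
step 4 (putdown(E)): towers=[A; B/D; C; E] holding=-
step 5 (pickup(C)): towers=[A; B/D; E] holding=C
step 6 (stack(C, E)): towers=[A; B/D; E/C] holding=-
goal check: towers=[A; B/D; E/C] holding=- — reached (length 6, optimal by BFS)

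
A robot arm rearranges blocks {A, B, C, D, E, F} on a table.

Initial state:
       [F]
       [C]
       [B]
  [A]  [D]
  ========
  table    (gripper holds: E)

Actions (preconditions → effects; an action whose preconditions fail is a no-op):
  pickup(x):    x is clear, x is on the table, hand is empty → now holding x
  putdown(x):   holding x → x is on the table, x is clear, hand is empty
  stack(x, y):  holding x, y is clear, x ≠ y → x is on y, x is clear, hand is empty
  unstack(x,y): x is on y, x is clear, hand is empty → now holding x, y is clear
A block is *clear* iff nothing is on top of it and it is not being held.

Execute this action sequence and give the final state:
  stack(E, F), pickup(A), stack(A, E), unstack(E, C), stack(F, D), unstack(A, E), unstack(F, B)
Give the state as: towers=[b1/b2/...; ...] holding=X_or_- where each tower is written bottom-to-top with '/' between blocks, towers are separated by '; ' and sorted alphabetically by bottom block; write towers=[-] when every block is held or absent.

towers=[D/B/C/F/E] holding=A

step 1 (stack(E, F)): towers=[A; D/B/C/F/E] holding=-
step 2 (pickup(A)): towers=[D/B/C/F/E] holding=A
step 3 (stack(A, E)): towers=[D/B/C/F/E/A] holding=-
step 4 (unstack(E, C)) [no-op]: towers=[D/B/C/F/E/A] holding=-
step 5 (stack(F, D)) [no-op]: towers=[D/B/C/F/E/A] holding=-
step 6 (unstack(A, E)): towers=[D/B/C/F/E] holding=A
step 7 (unstack(F, B)) [no-op]: towers=[D/B/C/F/E] holding=A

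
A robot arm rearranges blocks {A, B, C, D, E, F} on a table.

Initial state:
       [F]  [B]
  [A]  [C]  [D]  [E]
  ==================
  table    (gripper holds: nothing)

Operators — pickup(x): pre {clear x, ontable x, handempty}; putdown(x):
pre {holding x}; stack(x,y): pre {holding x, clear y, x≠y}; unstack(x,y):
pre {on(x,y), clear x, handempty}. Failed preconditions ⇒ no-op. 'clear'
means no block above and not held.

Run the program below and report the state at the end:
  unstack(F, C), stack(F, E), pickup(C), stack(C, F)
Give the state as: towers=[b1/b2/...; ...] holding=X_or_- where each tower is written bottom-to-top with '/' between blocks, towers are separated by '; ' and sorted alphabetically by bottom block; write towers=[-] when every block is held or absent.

step 1 (unstack(F, C)): towers=[A; C; D/B; E] holding=F
step 2 (stack(F, E)): towers=[A; C; D/B; E/F] holding=-
step 3 (pickup(C)): towers=[A; D/B; E/F] holding=C
step 4 (stack(C, F)): towers=[A; D/B; E/F/C] holding=-

towers=[A; D/B; E/F/C] holding=-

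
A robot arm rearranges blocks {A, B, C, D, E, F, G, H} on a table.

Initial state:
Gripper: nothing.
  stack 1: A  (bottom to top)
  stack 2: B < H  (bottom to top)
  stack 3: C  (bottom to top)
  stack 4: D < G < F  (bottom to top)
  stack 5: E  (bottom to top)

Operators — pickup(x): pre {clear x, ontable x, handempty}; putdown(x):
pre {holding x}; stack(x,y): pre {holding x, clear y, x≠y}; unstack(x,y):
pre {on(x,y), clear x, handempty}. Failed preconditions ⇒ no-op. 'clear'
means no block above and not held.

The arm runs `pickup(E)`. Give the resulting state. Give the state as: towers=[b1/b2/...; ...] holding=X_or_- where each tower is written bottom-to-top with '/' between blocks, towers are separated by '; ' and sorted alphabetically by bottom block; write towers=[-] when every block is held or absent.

before: towers=[A; B/H; C; D/G/F; E] holding=-
pre[pickup(E)]: clear(E) ok, ontable(E) ok, handempty ok
all met → apply pickup(E)
after:  towers=[A; B/H; C; D/G/F] holding=E

towers=[A; B/H; C; D/G/F] holding=E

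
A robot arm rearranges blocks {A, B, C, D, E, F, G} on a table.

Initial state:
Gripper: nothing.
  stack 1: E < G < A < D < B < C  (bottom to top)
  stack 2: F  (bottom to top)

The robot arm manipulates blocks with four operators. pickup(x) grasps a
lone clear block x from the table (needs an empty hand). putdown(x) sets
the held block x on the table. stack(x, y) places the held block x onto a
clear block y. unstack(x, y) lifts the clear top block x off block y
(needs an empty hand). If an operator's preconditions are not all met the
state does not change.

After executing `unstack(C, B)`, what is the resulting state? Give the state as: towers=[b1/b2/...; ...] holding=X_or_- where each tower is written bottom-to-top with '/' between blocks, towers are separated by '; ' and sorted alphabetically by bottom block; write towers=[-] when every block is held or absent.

towers=[E/G/A/D/B; F] holding=C

before: towers=[E/G/A/D/B/C; F] holding=-
pre[unstack(C, B)]: on(C,B) yes, clear(C) yes, handempty yes
all met → apply unstack(C, B)
after:  towers=[E/G/A/D/B; F] holding=C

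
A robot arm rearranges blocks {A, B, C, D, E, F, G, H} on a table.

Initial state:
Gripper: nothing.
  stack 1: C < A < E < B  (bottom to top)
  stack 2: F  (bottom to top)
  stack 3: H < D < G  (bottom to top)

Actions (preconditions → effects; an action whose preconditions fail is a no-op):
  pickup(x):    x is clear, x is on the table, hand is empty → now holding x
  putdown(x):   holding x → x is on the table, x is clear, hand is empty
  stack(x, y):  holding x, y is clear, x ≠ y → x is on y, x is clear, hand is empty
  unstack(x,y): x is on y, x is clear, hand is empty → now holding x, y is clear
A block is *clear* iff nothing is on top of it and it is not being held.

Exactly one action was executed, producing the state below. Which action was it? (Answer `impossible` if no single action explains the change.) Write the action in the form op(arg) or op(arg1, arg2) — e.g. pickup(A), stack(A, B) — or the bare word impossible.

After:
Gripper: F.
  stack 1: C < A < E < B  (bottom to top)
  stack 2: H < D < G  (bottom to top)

pickup(F)

target: towers=[C/A/E/B; H/D/G] holding=F
     unstack(G, D) → towers=[C/A/E/B; F; H/D] holding=G
     unstack(B, E) → towers=[C/A/E; F; H/D/G] holding=B
         pickup(F) → towers=[C/A/E/B; H/D/G] holding=F  ← match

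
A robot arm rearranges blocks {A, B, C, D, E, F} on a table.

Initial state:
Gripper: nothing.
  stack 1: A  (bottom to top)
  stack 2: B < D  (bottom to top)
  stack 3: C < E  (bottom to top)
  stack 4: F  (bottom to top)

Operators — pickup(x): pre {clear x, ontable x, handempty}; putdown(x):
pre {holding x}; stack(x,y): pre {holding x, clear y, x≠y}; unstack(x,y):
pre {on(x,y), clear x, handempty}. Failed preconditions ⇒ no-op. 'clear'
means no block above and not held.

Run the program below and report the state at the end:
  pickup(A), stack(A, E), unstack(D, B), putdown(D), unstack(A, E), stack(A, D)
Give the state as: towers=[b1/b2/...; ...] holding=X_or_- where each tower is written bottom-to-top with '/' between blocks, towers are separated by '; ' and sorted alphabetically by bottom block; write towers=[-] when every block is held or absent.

towers=[B; C/E; D/A; F] holding=-

step 1 (pickup(A)): towers=[B/D; C/E; F] holding=A
step 2 (stack(A, E)): towers=[B/D; C/E/A; F] holding=-
step 3 (unstack(D, B)): towers=[B; C/E/A; F] holding=D
step 4 (putdown(D)): towers=[B; C/E/A; D; F] holding=-
step 5 (unstack(A, E)): towers=[B; C/E; D; F] holding=A
step 6 (stack(A, D)): towers=[B; C/E; D/A; F] holding=-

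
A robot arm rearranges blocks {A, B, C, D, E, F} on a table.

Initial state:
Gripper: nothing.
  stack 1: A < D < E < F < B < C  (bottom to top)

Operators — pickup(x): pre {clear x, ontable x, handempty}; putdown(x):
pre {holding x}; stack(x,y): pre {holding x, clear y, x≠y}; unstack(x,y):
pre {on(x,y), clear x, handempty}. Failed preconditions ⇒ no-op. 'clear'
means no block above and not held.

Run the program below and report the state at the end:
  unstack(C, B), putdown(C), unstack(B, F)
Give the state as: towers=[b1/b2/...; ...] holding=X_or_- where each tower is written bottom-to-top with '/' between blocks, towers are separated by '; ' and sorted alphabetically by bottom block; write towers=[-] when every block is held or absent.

step 1 (unstack(C, B)): towers=[A/D/E/F/B] holding=C
step 2 (putdown(C)): towers=[A/D/E/F/B; C] holding=-
step 3 (unstack(B, F)): towers=[A/D/E/F; C] holding=B

towers=[A/D/E/F; C] holding=B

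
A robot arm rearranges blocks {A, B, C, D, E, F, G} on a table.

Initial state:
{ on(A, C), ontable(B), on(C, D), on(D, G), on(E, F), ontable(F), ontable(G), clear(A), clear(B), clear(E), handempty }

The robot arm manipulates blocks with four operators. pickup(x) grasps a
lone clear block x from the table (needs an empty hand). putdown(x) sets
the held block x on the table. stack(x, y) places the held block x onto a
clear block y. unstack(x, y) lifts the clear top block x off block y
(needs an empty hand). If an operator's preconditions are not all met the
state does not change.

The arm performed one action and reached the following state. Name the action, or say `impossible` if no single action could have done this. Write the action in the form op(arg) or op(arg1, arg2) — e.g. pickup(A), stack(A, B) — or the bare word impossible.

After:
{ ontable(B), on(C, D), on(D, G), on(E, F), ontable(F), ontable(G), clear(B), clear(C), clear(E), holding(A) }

target: towers=[B; F/E; G/D/C] holding=A
         pickup(B) → towers=[F/E; G/D/C/A] holding=B
     unstack(A, C) → towers=[B; F/E; G/D/C] holding=A  ← match
     unstack(E, F) → towers=[B; F; G/D/C/A] holding=E

unstack(A, C)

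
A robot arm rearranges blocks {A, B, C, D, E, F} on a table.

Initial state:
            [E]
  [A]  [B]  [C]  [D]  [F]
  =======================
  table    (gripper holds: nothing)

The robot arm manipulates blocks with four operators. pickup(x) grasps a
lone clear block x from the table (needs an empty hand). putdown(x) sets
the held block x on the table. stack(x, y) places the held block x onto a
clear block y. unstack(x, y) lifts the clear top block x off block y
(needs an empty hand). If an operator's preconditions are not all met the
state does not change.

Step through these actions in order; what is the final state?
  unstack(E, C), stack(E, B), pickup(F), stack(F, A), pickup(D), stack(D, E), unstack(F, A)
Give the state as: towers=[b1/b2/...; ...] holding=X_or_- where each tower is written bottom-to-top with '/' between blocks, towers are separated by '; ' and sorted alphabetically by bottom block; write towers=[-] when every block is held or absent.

step 1 (unstack(E, C)): towers=[A; B; C; D; F] holding=E
step 2 (stack(E, B)): towers=[A; B/E; C; D; F] holding=-
step 3 (pickup(F)): towers=[A; B/E; C; D] holding=F
step 4 (stack(F, A)): towers=[A/F; B/E; C; D] holding=-
step 5 (pickup(D)): towers=[A/F; B/E; C] holding=D
step 6 (stack(D, E)): towers=[A/F; B/E/D; C] holding=-
step 7 (unstack(F, A)): towers=[A; B/E/D; C] holding=F

towers=[A; B/E/D; C] holding=F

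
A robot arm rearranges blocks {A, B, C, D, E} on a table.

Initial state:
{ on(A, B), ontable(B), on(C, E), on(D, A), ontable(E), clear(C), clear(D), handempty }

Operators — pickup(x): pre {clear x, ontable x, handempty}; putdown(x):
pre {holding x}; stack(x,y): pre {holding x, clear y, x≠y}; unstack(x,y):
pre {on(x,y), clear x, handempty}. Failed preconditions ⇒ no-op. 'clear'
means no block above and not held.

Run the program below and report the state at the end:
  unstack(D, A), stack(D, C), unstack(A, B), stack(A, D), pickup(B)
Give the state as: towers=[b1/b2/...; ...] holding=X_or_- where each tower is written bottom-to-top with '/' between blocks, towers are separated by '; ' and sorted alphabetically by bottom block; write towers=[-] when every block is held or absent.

towers=[E/C/D/A] holding=B

step 1 (unstack(D, A)): towers=[B/A; E/C] holding=D
step 2 (stack(D, C)): towers=[B/A; E/C/D] holding=-
step 3 (unstack(A, B)): towers=[B; E/C/D] holding=A
step 4 (stack(A, D)): towers=[B; E/C/D/A] holding=-
step 5 (pickup(B)): towers=[E/C/D/A] holding=B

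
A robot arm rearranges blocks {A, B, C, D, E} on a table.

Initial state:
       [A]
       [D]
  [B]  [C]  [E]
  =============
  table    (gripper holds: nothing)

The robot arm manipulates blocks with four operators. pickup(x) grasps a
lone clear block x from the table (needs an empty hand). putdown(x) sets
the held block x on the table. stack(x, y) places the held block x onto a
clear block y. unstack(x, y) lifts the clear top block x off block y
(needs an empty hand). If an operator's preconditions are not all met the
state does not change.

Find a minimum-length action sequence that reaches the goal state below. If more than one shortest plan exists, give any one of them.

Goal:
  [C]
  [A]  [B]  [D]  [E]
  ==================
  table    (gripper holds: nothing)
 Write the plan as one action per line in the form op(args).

unstack(A, D)
putdown(A)
unstack(D, C)
putdown(D)
pickup(C)
stack(C, A)

step 1 (unstack(A, D)): towers=[B; C/D; E] holding=A
step 2 (putdown(A)): towers=[A; B; C/D; E] holding=-
step 3 (unstack(D, C)): towers=[A; B; C; E] holding=D
step 4 (putdown(D)): towers=[A; B; C; D; E] holding=-
step 5 (pickup(C)): towers=[A; B; D; E] holding=C
step 6 (stack(C, A)): towers=[A/C; B; D; E] holding=-
goal check: towers=[A/C; B; D; E] holding=- — reached (length 6, optimal by BFS)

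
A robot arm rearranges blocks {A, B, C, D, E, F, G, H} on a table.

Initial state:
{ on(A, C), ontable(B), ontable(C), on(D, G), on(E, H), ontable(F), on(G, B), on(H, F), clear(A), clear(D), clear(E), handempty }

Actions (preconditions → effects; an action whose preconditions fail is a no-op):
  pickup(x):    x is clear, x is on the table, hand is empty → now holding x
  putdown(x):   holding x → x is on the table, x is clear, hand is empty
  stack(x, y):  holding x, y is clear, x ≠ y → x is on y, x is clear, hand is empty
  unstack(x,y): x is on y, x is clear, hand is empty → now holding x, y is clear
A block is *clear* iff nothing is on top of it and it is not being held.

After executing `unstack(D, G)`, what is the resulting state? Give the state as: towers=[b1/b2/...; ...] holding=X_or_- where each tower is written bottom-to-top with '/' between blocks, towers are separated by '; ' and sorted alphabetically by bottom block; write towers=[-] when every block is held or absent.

towers=[B/G; C/A; F/H/E] holding=D

before: towers=[B/G/D; C/A; F/H/E] holding=-
pre[unstack(D, G)]: on(D,G) ok, clear(D) ok, handempty ok
all met → apply unstack(D, G)
after:  towers=[B/G; C/A; F/H/E] holding=D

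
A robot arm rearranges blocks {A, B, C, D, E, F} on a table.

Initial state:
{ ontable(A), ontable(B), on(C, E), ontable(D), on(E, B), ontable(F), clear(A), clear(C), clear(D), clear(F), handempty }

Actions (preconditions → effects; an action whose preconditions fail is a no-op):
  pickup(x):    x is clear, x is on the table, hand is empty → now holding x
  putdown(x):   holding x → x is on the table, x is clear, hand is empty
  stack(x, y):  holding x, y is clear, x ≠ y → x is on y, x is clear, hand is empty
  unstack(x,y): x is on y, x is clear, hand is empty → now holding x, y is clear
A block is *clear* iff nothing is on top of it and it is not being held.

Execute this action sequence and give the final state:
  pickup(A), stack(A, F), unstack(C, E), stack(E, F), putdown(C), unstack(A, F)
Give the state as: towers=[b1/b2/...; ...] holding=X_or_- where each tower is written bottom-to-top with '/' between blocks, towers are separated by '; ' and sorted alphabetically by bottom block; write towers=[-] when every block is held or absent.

step 1 (pickup(A)): towers=[B/E/C; D; F] holding=A
step 2 (stack(A, F)): towers=[B/E/C; D; F/A] holding=-
step 3 (unstack(C, E)): towers=[B/E; D; F/A] holding=C
step 4 (stack(E, F)) [no-op]: towers=[B/E; D; F/A] holding=C
step 5 (putdown(C)): towers=[B/E; C; D; F/A] holding=-
step 6 (unstack(A, F)): towers=[B/E; C; D; F] holding=A

towers=[B/E; C; D; F] holding=A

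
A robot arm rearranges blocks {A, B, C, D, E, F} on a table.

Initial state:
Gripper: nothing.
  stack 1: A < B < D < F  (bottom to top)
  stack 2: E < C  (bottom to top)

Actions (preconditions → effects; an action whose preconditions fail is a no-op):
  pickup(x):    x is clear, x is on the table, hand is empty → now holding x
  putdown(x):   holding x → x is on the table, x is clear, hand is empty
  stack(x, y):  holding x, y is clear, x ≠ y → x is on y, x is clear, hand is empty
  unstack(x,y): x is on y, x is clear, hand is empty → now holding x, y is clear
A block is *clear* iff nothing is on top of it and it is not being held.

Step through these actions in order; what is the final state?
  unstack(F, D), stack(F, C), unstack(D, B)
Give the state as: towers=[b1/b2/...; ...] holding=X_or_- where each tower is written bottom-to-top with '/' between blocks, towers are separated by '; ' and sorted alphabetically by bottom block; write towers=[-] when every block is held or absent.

towers=[A/B; E/C/F] holding=D

step 1 (unstack(F, D)): towers=[A/B/D; E/C] holding=F
step 2 (stack(F, C)): towers=[A/B/D; E/C/F] holding=-
step 3 (unstack(D, B)): towers=[A/B; E/C/F] holding=D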